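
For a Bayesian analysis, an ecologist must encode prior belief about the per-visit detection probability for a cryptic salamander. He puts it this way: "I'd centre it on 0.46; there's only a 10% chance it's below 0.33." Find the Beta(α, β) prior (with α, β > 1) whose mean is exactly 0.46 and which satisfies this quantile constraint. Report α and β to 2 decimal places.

α ≈ 10.81, β ≈ 12.69

With mean 0.46 fixed, write α = 0.46s, β = 0.54s where s = α+β.
Need P(θ < 0.33) = 0.1 under Beta(0.46s, 0.54s). Normal approximation: (q−m)/√(m(1−m)/s) ≈ z_{0.1} = -1.28, so s ≈ 0.46·0.54·(-1.28)²/(0.33−0.46)² = 24.1.
At s = 24.1: P(θ<0.33) ≈ 0.097. Adjusting to match 0.1 gives s ≈ 23.51.
So α = 0.46·23.51 ≈ 10.81, β = 0.54·23.51 ≈ 12.69.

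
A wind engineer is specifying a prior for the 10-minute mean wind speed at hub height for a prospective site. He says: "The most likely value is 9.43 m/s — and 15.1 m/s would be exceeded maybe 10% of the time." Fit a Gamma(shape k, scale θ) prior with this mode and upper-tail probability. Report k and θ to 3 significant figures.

Gamma(k,θ) with k>1 has mode (k−1)θ, so θ = 9.43/(k−1).
Need P(X < 15.1) = 0.9 with θ tied to k this way. Start at k = 2, θ = 9.43: P(X<15.1) ≈ 0.475.
Too low — raise k to concentrate. Iterating converges to k ≈ 9.48.
Then θ = 9.43/(9.48−1) ≈ 1.11.

k ≈ 9.48, θ ≈ 1.11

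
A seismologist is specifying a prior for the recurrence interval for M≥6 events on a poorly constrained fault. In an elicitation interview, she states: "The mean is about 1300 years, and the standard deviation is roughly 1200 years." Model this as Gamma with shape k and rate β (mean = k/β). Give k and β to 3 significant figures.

k ≈ 1.17, β ≈ 0.000903

For Gamma(k, rate β): mean = k/β, variance = k/β², so CV = 1/√k.
CV = SD/mean = 1200/1300 = 0.9231, hence k = 1/CV² = 1.17.
Then β = k/mean = 1.17/1300 = 0.000903.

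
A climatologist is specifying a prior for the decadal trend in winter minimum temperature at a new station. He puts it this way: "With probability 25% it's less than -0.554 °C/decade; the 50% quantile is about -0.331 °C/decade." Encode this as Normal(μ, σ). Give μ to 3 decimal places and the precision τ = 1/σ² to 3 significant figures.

μ = -0.331, τ = 9.15

The p-quantile of Normal(μ,σ) is μ + z_p·σ, with z_{0.25} = -0.6745 and z_{0.5} = 0.
Eliminate σ: μ = (z₂·x₁ − z₁·x₂)/(z₂ − z₁) = (0·-0.554 − (-0.6745)·-0.331)/0.6745 = -0.331.
Then σ = (x₂ − x₁)/(z₂ − z₁) = (-0.331 − -0.554)/0.6745 = 0.331.
Precision τ = 1/σ² = 1/0.3306² = 9.15.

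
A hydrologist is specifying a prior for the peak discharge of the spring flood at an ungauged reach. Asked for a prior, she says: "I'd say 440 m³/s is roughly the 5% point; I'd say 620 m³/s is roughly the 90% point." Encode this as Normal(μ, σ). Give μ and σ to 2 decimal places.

μ = 541.17, σ = 61.51

The p-quantile of Normal(μ,σ) is μ + z_p·σ, with z_{0.05} = -1.645 and z_{0.9} = 1.282.
Eliminate σ: μ = (z₂·x₁ − z₁·x₂)/(z₂ − z₁) = (1.282·440 − (-1.645)·620)/2.926 = 541.17.
Then σ = (x₂ − x₁)/(z₂ − z₁) = (620 − 440)/2.926 = 61.51.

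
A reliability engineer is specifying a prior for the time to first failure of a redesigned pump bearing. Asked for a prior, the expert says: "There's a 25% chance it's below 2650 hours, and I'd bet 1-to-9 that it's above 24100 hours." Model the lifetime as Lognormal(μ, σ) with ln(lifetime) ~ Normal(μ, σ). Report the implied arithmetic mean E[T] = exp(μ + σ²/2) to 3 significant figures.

If T ~ Lognormal(μ,σ) then ln T ~ Normal(μ,σ), so the p-quantile of ln T is μ + z_p·σ.
ln(2650) = 7.882 and ln(24100) = 10.09; z_{0.25} = -0.6745, z_{0.9} = 1.282.
σ = (10.09 − 7.882)/(1.282 − (-0.6745)) = 1.129.
μ = 7.882 − (-0.6745)·1.129 = 8.644.
E[T] = exp(μ + σ²/2) = exp(8.644 + 0.6369) = 10700 hours.

E[T] ≈ 10700 hours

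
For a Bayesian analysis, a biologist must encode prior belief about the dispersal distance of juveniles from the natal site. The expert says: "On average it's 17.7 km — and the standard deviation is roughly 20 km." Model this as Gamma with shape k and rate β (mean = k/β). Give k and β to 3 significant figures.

k ≈ 0.783, β ≈ 0.0442

For Gamma(k, rate β): mean = k/β, variance = k/β², so CV = 1/√k.
CV = SD/mean = 20/17.7 = 1.13, hence k = 1/CV² = 0.783.
Then β = k/mean = 0.783/17.7 = 0.0442.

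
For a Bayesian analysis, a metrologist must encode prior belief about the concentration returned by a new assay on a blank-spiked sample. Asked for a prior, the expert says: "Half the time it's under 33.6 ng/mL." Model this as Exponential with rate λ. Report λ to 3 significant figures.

Exponential median = ln 2 / λ, so λ = ln 2 / 33.6 = 0.0206.

λ ≈ 0.0206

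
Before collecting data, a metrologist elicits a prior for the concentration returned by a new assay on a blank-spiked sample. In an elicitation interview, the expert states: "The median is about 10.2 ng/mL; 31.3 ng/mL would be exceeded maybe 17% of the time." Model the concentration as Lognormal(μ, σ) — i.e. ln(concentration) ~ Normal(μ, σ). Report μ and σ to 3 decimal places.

μ ≈ 2.322, σ ≈ 1.175

If T ~ Lognormal(μ,σ) then ln T ~ Normal(μ,σ), so the p-quantile of ln T is μ + z_p·σ.
ln(10.2) = 2.322 and ln(31.3) = 3.444; z_{0.5} = 0, z_{0.83} = 0.9542.
σ = (3.444 − 2.322)/(0.9542 − (0)) = 1.175.
μ = 2.322 − (0)·1.175 = 2.322.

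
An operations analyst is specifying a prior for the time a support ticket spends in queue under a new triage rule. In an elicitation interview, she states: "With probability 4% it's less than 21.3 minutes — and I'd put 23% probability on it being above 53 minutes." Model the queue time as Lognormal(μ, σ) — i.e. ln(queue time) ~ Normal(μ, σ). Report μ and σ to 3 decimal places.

μ ≈ 3.700, σ ≈ 0.366

If T ~ Lognormal(μ,σ) then ln T ~ Normal(μ,σ), so the p-quantile of ln T is μ + z_p·σ.
ln(21.3) = 3.059 and ln(53) = 3.97; z_{0.04} = -1.751, z_{0.77} = 0.7388.
σ = (3.97 − 3.059)/(0.7388 − (-1.751)) = 0.366.
μ = 3.059 − (-1.751)·0.366 = 3.700.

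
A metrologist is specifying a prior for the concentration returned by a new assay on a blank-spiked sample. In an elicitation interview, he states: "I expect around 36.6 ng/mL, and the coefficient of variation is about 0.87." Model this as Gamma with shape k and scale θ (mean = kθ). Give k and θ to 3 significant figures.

For Gamma(k, scale θ): mean = kθ, variance = kθ², so CV = 1/√k.
CV = 0.87, hence k = 1/CV² = 1.32.
Then θ = mean/k = 36.6/1.32 = 27.7.

k ≈ 1.32, θ ≈ 27.7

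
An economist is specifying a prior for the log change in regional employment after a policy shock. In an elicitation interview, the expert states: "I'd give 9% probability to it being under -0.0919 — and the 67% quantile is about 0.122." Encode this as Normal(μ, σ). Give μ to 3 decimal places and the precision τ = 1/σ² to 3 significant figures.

μ = 0.069, τ = 69.3

The p-quantile of Normal(μ,σ) is μ + z_p·σ, with z_{0.09} = -1.341 and z_{0.67} = 0.4399.
Eliminate σ: μ = (z₂·x₁ − z₁·x₂)/(z₂ − z₁) = (0.4399·-0.0919 − (-1.341)·0.122)/1.781 = 0.069.
Then σ = (x₂ − x₁)/(z₂ − z₁) = (0.122 − -0.0919)/1.781 = 0.120.
Precision τ = 1/σ² = 1/0.1201² = 69.3.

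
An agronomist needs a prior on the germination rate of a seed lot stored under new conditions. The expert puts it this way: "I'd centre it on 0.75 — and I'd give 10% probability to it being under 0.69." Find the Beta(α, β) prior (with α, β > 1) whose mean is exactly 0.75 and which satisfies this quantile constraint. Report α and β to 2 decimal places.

α ≈ 66.32, β ≈ 22.11

With mean 0.75 fixed, write α = 0.75s, β = 0.25s where s = α+β.
Need P(θ < 0.69) = 0.1 under Beta(0.75s, 0.25s). Normal approximation: (q−m)/√(m(1−m)/s) ≈ z_{0.1} = -1.28, so s ≈ 0.75·0.25·(-1.28)²/(0.69−0.75)² = 85.5.
At s = 85.5: P(θ<0.69) ≈ 0.104. Adjusting to match 0.1 gives s ≈ 88.43.
So α = 0.75·88.43 ≈ 66.32, β = 0.25·88.43 ≈ 22.11.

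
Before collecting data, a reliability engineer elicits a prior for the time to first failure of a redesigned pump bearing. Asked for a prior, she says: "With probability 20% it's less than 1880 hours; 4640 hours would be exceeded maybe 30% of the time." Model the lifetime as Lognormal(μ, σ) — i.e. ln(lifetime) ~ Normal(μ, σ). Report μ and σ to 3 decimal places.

If T ~ Lognormal(μ,σ) then ln T ~ Normal(μ,σ), so the p-quantile of ln T is μ + z_p·σ.
ln(1880) = 7.539 and ln(4640) = 8.442; z_{0.2} = -0.8416, z_{0.7} = 0.5244.
σ = (8.442 − 7.539)/(0.5244 − (-0.8416)) = 0.661.
μ = 7.539 − (-0.8416)·0.661 = 8.096.

μ ≈ 8.096, σ ≈ 0.661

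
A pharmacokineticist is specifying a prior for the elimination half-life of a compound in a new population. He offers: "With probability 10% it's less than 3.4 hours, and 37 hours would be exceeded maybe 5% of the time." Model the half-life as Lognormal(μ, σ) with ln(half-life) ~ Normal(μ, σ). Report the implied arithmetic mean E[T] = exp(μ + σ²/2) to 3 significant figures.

If T ~ Lognormal(μ,σ) then ln T ~ Normal(μ,σ), so the p-quantile of ln T is μ + z_p·σ.
ln(3.4) = 1.224 and ln(37) = 3.611; z_{0.1} = -1.282, z_{0.95} = 1.645.
σ = (3.611 − 1.224)/(1.645 − (-1.282)) = 0.816.
μ = 1.224 − (-1.282)·0.816 = 2.269.
E[T] = exp(μ + σ²/2) = exp(2.269 + 0.3327) = 13.5 hours.

E[T] ≈ 13.5 hours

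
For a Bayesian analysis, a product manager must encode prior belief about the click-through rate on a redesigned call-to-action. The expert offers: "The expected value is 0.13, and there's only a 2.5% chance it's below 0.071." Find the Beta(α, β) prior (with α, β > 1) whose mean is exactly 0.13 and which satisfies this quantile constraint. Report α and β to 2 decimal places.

α ≈ 12.59, β ≈ 84.23

With mean 0.13 fixed, write α = 0.13s, β = 0.87s where s = α+β.
Need P(θ < 0.071) = 0.025 under Beta(0.13s, 0.87s). Normal approximation: (q−m)/√(m(1−m)/s) ≈ z_{0.025} = -1.96, so s ≈ 0.13·0.87·(-1.96)²/(0.071−0.13)² = 124.8.
At s = 124.8: P(θ<0.071) ≈ 0.012. Adjusting to match 0.025 gives s ≈ 96.81.
So α = 0.13·96.81 ≈ 12.59, β = 0.87·96.81 ≈ 84.23.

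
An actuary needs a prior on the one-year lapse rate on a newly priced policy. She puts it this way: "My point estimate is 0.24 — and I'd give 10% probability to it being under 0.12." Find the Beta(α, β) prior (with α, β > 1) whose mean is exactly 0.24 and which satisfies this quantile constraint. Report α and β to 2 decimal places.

With mean 0.24 fixed, write α = 0.24s, β = 0.76s where s = α+β.
Need P(θ < 0.12) = 0.1 under Beta(0.24s, 0.76s). Normal approximation: (q−m)/√(m(1−m)/s) ≈ z_{0.1} = -1.28, so s ≈ 0.24·0.76·(-1.28)²/(0.12−0.24)² = 20.8.
At s = 20.8: P(θ<0.12) ≈ 0.080. Adjusting to match 0.1 gives s ≈ 17.84.
So α = 0.24·17.84 ≈ 4.28, β = 0.76·17.84 ≈ 13.56.

α ≈ 4.28, β ≈ 13.56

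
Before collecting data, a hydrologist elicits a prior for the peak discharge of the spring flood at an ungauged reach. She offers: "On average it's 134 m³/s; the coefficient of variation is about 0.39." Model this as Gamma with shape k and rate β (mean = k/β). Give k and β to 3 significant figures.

k ≈ 6.57, β ≈ 0.0491

For Gamma(k, rate β): mean = k/β, variance = k/β², so CV = 1/√k.
CV = 0.39, hence k = 1/CV² = 6.57.
Then β = k/mean = 6.57/134 = 0.0491.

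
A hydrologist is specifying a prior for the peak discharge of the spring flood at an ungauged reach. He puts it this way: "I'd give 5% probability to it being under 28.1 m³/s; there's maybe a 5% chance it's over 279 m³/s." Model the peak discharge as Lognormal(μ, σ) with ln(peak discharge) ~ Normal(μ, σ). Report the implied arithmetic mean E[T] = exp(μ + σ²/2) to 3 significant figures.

E[T] ≈ 113 m³/s

If T ~ Lognormal(μ,σ) then ln T ~ Normal(μ,σ), so the p-quantile of ln T is μ + z_p·σ.
ln(28.1) = 3.336 and ln(279) = 5.631; z_{0.05} = -1.645, z_{0.95} = 1.645.
σ = (5.631 − 3.336)/(1.645 − (-1.645)) = 0.698.
μ = 3.336 − (-1.645)·0.698 = 4.483.
E[T] = exp(μ + σ²/2) = exp(4.483 + 0.2434) = 113 m³/s.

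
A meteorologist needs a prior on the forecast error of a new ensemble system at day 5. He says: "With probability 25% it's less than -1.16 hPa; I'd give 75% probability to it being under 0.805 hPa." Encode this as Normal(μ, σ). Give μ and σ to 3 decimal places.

For Normal(μ,σ), the p-quantile is μ + z_p·σ. Here z_{0.25} = -0.6745, z_{0.75} = 0.6745.
So -1.16 = μ − 0.6745σ and 0.805 = μ + 0.6745σ.
Subtracting: σ = (0.805 − -1.16)/(0.6745 − (-0.6745)) = 1.457.
Then μ = -1.16 − (-0.6745)·1.457 = -0.178.

μ = -0.178, σ = 1.457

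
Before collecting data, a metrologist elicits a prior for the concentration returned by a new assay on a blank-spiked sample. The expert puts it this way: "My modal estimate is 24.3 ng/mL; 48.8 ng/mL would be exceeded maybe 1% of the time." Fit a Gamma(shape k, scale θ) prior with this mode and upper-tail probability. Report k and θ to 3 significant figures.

Gamma(k,θ) with k>1 has mode (k−1)θ, so θ = 24.3/(k−1).
Need P(X < 48.8) = 0.99 with θ tied to k this way. Start at k = 2, θ = 24.3: P(X<48.8) ≈ 0.596.
Too low — raise k to concentrate. Iterating converges to k ≈ 11.1.
Then θ = 24.3/(11.1−1) ≈ 2.41.

k ≈ 11.1, θ ≈ 2.41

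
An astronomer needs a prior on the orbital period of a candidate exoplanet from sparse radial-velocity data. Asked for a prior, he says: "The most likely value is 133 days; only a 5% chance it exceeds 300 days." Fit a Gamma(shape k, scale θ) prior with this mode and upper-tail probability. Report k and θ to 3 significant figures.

k ≈ 5.15, θ ≈ 32.1

Gamma(k,θ) with k>1 has mode (k−1)θ, so θ = 133/(k−1).
Need P(X < 300) = 0.95 with θ tied to k this way. Start at k = 2, θ = 133: P(X<300) ≈ 0.659.
Too low — raise k to concentrate. Iterating converges to k ≈ 5.15.
Then θ = 133/(5.15−1) ≈ 32.1.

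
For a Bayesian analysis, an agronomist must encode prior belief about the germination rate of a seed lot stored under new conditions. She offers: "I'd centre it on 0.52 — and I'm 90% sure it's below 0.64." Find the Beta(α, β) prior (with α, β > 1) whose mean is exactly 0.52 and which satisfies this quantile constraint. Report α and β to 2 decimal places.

α ≈ 14.55, β ≈ 13.43

With mean 0.52 fixed, write α = 0.52s, β = 0.48s where s = α+β.
Need P(θ < 0.64) = 0.9 under Beta(0.52s, 0.48s). Normal approximation: (q−m)/√(m(1−m)/s) ≈ z_{0.9} = 1.28, so s ≈ 0.52·0.48·(1.28)²/(0.64−0.52)² = 28.5.
At s = 28.5: P(θ<0.64) ≈ 0.902. Adjusting to match 0.9 gives s ≈ 27.98.
So α = 0.52·27.98 ≈ 14.55, β = 0.48·27.98 ≈ 13.43.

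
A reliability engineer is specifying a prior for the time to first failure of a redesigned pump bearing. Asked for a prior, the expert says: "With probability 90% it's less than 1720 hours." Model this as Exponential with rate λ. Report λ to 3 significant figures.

λ ≈ 0.00134

P(T < 1720.0) = 1 − e^(−λ·1720.0) = 0.9, so λ = −ln(1−0.9)/1720.0 = −ln(0.1)/1720.0 = 0.00134.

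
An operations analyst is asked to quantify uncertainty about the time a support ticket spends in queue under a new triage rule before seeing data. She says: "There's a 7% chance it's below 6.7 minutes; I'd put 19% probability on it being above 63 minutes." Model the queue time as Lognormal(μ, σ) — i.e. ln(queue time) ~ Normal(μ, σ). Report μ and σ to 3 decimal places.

μ ≈ 3.307, σ ≈ 0.952

If T ~ Lognormal(μ,σ) then ln T ~ Normal(μ,σ), so the p-quantile of ln T is μ + z_p·σ.
ln(6.7) = 1.902 and ln(63) = 4.143; z_{0.07} = -1.476, z_{0.81} = 0.8779.
σ = (4.143 − 1.902)/(0.8779 − (-1.476)) = 0.952.
μ = 1.902 − (-1.476)·0.952 = 3.307.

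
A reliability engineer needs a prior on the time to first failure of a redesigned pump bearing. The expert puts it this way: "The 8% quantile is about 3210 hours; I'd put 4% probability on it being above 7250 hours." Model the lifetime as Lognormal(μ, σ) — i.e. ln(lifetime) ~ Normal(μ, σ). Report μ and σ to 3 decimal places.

μ ≈ 8.437, σ ≈ 0.258

If T ~ Lognormal(μ,σ) then ln T ~ Normal(μ,σ), so the p-quantile of ln T is μ + z_p·σ.
ln(3210) = 8.074 and ln(7250) = 8.889; z_{0.08} = -1.405, z_{0.96} = 1.751.
σ = (8.889 − 8.074)/(1.751 − (-1.405)) = 0.258.
μ = 8.074 − (-1.405)·0.258 = 8.437.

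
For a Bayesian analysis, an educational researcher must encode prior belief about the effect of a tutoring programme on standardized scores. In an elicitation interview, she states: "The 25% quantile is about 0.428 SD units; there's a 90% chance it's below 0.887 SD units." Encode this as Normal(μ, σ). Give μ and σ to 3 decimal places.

The p-quantile of Normal(μ,σ) is μ + z_p·σ, with z_{0.25} = -0.6745 and z_{0.9} = 1.282.
Eliminate σ: μ = (z₂·x₁ − z₁·x₂)/(z₂ − z₁) = (1.282·0.428 − (-0.6745)·0.887)/1.956 = 0.586.
Then σ = (x₂ − x₁)/(z₂ − z₁) = (0.887 − 0.428)/1.956 = 0.235.

μ = 0.586, σ = 0.235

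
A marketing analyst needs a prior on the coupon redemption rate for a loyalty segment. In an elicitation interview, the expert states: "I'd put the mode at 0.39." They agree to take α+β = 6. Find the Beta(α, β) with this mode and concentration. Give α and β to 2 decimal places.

α = 2.56, β = 3.44

For α,β > 1 the Beta mode is (α−1)/(α+β−2). With α+β = 6, the mode is (α−1)/4.
Set (α−1)/4 = 0.39 → α = 1 + 0.39·4 = 2.56.
β = 6 − α = 3.44.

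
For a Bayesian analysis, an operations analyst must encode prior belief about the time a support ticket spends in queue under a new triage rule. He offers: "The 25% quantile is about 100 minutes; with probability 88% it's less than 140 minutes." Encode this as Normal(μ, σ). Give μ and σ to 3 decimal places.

For Normal(μ,σ), the p-quantile is μ + z_p·σ. Here z_{0.25} = -0.6745, z_{0.88} = 1.175.
So 100 = μ − 0.6745σ and 140 = μ + 1.175σ.
Subtracting: σ = (140 − 100)/(1.175 − (-0.6745)) = 21.628.
Then μ = 100 − (-0.6745)·21.628 = 114.588.

μ = 114.588, σ = 21.628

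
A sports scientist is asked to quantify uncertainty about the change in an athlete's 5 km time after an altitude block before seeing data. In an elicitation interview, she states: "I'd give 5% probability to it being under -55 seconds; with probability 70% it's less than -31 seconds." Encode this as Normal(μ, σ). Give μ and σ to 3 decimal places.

μ = -36.802, σ = 11.064

For Normal(μ,σ), the p-quantile is μ + z_p·σ. Here z_{0.05} = -1.645, z_{0.7} = 0.5244.
So -55 = μ − 1.645σ and -31 = μ + 0.5244σ.
Subtracting: σ = (-31 − -55)/(0.5244 − (-1.645)) = 11.064.
Then μ = -55 − (-1.645)·11.064 = -36.802.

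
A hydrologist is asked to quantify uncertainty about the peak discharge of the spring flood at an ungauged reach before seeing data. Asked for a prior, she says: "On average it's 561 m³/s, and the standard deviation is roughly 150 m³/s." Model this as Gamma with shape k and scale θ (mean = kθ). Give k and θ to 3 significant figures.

For Gamma(k, scale θ): mean = kθ, variance = kθ², so CV = 1/√k.
CV = SD/mean = 150/561 = 0.2674, hence k = 1/CV² = 14.
Then θ = mean/k = 561/14 = 40.1.

k ≈ 14, θ ≈ 40.1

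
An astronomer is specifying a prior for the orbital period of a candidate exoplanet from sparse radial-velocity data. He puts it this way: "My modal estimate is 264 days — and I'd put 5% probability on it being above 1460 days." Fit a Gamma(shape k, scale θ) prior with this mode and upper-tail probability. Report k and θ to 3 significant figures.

k ≈ 1.8, θ ≈ 331

Gamma(k,θ) with k>1 has mode (k−1)θ, so θ = 264/(k−1).
Need P(X < 1460) = 0.95 with θ tied to k this way. Start at k = 2, θ = 264: P(X<1460) ≈ 0.974.
Too high — lower k to spread out. Iterating converges to k ≈ 1.8.
Then θ = 264/(1.8−1) ≈ 331.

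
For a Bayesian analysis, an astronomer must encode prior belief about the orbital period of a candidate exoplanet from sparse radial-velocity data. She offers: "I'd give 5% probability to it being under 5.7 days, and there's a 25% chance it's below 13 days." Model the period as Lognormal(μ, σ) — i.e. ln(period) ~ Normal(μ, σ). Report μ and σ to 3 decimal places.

μ ≈ 3.138, σ ≈ 0.850

If T ~ Lognormal(μ,σ) then ln T ~ Normal(μ,σ), so the p-quantile of ln T is μ + z_p·σ.
ln(5.7) = 1.74 and ln(13) = 2.565; z_{0.05} = -1.645, z_{0.25} = -0.6745.
σ = (2.565 − 1.74)/(-0.6745 − (-1.645)) = 0.850.
μ = 1.74 − (-1.645)·0.850 = 3.138.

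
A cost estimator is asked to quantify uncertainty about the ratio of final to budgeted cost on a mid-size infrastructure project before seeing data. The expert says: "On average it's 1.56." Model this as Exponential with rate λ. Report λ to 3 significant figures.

λ ≈ 0.641

Exponential mean = 1/λ, so λ = 1/1.56 = 0.641.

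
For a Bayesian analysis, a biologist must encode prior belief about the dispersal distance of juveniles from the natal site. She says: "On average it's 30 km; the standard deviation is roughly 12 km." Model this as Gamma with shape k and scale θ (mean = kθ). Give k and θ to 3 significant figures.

k ≈ 6.25, θ ≈ 4.8

For Gamma(k, scale θ): mean = kθ, variance = kθ², so CV = 1/√k.
CV = SD/mean = 12/30 = 0.4, hence k = 1/CV² = 6.25.
Then θ = mean/k = 30/6.25 = 4.8.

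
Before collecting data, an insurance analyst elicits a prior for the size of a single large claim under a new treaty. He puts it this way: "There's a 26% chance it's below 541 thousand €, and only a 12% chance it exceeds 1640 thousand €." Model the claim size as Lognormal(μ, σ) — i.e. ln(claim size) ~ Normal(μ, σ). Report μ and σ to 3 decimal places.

If T ~ Lognormal(μ,σ) then ln T ~ Normal(μ,σ), so the p-quantile of ln T is μ + z_p·σ.
ln(541) = 6.293 and ln(1640) = 7.402; z_{0.26} = -0.6433, z_{0.88} = 1.175.
σ = (7.402 − 6.293)/(1.175 − (-0.6433)) = 0.610.
μ = 6.293 − (-0.6433)·0.610 = 6.686.

μ ≈ 6.686, σ ≈ 0.610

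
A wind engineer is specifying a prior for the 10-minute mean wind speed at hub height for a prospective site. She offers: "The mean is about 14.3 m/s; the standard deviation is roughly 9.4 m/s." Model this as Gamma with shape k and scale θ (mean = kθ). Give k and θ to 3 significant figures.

For Gamma(k, scale θ): mean = kθ, variance = kθ², so CV = 1/√k.
CV = SD/mean = 9.4/14.3 = 0.6573, hence k = 1/CV² = 2.31.
Then θ = mean/k = 14.3/2.31 = 6.18.

k ≈ 2.31, θ ≈ 6.18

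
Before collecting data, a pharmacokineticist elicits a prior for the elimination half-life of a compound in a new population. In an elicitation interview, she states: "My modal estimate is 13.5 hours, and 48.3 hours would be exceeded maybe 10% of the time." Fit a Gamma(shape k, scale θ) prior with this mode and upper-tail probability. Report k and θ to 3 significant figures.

k ≈ 2.15, θ ≈ 11.8

Gamma(k,θ) with k>1 has mode (k−1)θ, so θ = 13.5/(k−1).
Need P(X < 48.3) = 0.9 with θ tied to k this way. Start at k = 2, θ = 13.5: P(X<48.3) ≈ 0.872.
Too low — raise k to concentrate. Iterating converges to k ≈ 2.15.
Then θ = 13.5/(2.15−1) ≈ 11.8.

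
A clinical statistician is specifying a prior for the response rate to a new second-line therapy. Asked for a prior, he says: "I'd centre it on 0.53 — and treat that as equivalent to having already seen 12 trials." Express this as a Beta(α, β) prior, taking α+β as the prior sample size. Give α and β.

Under the effective-sample-size interpretation, Beta(α, β) has prior mean α/(α+β) and prior sample size α+β.
So α+β = 12 and α/(α+β) = 0.53, giving α = 0.53·12 = 6.36 and β = 12 − 6.36 = 5.64.

α = 6.36, β = 5.64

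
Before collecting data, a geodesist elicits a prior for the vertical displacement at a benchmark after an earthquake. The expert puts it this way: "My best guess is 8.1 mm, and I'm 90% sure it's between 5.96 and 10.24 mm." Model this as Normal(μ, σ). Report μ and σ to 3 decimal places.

A symmetric 90% interval runs μ ± z·σ with z = 1.645.
Half-width = 2.14, so σ = 2.14/1.645 = 1.301.
μ is the stated best guess, 8.100.

μ = 8.100, σ = 1.301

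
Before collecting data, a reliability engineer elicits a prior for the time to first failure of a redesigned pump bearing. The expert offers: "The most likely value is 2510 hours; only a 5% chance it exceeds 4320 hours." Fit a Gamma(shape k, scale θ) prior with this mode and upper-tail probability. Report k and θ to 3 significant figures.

k ≈ 10.5, θ ≈ 265

Gamma(k,θ) with k>1 has mode (k−1)θ, so θ = 2510/(k−1).
Need P(X < 4320) = 0.95 with θ tied to k this way. Start at k = 2, θ = 2510: P(X<4320) ≈ 0.513.
Too low — raise k to concentrate. Iterating converges to k ≈ 10.5.
Then θ = 2510/(10.5−1) ≈ 265.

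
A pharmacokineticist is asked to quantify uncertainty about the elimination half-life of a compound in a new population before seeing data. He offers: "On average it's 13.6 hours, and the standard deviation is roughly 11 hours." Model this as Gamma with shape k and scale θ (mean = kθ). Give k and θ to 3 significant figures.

For Gamma(k, scale θ): mean = kθ, variance = kθ², so CV = 1/√k.
CV = SD/mean = 11/13.6 = 0.8088, hence k = 1/CV² = 1.53.
Then θ = mean/k = 13.6/1.53 = 8.9.

k ≈ 1.53, θ ≈ 8.9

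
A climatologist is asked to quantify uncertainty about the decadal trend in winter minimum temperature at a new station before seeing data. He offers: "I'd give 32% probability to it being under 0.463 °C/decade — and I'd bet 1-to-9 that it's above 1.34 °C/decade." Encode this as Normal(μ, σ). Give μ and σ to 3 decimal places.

The p-quantile of Normal(μ,σ) is μ + z_p·σ, with z_{0.32} = -0.4677 and z_{0.9} = 1.282.
Eliminate σ: μ = (z₂·x₁ − z₁·x₂)/(z₂ − z₁) = (1.282·0.463 − (-0.4677)·1.34)/1.749 = 0.697.
Then σ = (x₂ − x₁)/(z₂ − z₁) = (1.34 − 0.463)/1.749 = 0.501.

μ = 0.697, σ = 0.501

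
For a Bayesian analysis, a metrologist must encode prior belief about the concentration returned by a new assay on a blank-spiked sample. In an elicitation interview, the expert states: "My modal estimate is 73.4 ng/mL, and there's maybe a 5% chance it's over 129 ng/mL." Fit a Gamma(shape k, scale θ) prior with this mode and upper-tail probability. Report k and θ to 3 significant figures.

k ≈ 9.77, θ ≈ 8.37

Gamma(k,θ) with k>1 has mode (k−1)θ, so θ = 73.4/(k−1).
Need P(X < 129) = 0.95 with θ tied to k this way. Start at k = 2, θ = 73.4: P(X<129) ≈ 0.524.
Too low — raise k to concentrate. Iterating converges to k ≈ 9.77.
Then θ = 73.4/(9.77−1) ≈ 8.37.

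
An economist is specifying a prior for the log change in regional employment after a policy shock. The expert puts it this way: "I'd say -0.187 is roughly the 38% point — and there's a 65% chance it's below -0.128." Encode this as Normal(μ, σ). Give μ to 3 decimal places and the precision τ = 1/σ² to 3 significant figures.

For Normal(μ,σ), the p-quantile is μ + z_p·σ. Here z_{0.38} = -0.3055, z_{0.65} = 0.3853.
So -0.187 = μ − 0.3055σ and -0.128 = μ + 0.3853σ.
Subtracting: σ = (-0.128 − -0.187)/(0.3853 − (-0.3055)) = 0.085.
Then μ = -0.187 − (-0.3055)·0.085 = -0.161.
Precision τ = 1/σ² = 1/0.08541² = 137.

μ = -0.161, τ = 137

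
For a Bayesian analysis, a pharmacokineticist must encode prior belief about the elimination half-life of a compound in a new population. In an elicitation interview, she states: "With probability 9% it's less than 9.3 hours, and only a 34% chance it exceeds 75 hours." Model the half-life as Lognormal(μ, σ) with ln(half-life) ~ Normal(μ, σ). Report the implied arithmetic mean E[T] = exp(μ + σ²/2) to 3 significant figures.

E[T] ≈ 93.2 hours

If T ~ Lognormal(μ,σ) then ln T ~ Normal(μ,σ), so the p-quantile of ln T is μ + z_p·σ.
ln(9.3) = 2.23 and ln(75) = 4.317; z_{0.09} = -1.341, z_{0.66} = 0.4125.
σ = (4.317 − 2.23)/(0.4125 − (-1.341)) = 1.191.
μ = 2.23 − (-1.341)·1.191 = 3.826.
E[T] = exp(μ + σ²/2) = exp(3.826 + 0.7088) = 93.2 hours.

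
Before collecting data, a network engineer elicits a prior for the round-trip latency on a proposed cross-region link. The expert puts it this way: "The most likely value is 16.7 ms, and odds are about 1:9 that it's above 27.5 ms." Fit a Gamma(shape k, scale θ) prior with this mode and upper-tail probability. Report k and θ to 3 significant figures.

k ≈ 8.58, θ ≈ 2.2

Gamma(k,θ) with k>1 has mode (k−1)θ, so θ = 16.7/(k−1).
Need P(X < 27.5) = 0.9 with θ tied to k this way. Start at k = 2, θ = 16.7: P(X<27.5) ≈ 0.490.
Too low — raise k to concentrate. Iterating converges to k ≈ 8.58.
Then θ = 16.7/(8.58−1) ≈ 2.2.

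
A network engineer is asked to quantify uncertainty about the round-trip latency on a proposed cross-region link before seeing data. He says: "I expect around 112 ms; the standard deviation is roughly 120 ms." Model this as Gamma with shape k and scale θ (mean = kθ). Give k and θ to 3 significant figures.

k ≈ 0.871, θ ≈ 129

For Gamma(k, scale θ): mean = kθ, variance = kθ², so CV = 1/√k.
CV = SD/mean = 120/112 = 1.071, hence k = 1/CV² = 0.871.
Then θ = mean/k = 112/0.871 = 129.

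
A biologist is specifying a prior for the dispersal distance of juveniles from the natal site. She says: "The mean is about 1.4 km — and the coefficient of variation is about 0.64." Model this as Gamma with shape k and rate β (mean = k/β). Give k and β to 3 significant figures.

For Gamma(k, rate β): mean = k/β, variance = k/β², so CV = 1/√k.
CV = 0.64, hence k = 1/CV² = 2.44.
Then β = k/mean = 2.44/1.4 = 1.74.

k ≈ 2.44, β ≈ 1.74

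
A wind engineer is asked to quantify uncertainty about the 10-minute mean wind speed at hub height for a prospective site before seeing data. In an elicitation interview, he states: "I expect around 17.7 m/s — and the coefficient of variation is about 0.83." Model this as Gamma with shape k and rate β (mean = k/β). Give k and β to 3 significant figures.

k ≈ 1.45, β ≈ 0.082

For Gamma(k, rate β): mean = k/β, variance = k/β², so CV = 1/√k.
CV = 0.83, hence k = 1/CV² = 1.45.
Then β = k/mean = 1.45/17.7 = 0.082.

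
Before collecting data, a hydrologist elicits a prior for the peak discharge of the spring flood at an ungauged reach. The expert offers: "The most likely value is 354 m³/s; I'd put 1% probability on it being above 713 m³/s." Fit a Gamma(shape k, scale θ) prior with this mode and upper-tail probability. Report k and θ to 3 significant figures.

Gamma(k,θ) with k>1 has mode (k−1)θ, so θ = 354/(k−1).
Need P(X < 713) = 0.99 with θ tied to k this way. Start at k = 2, θ = 354: P(X<713) ≈ 0.598.
Too low — raise k to concentrate. Iterating converges to k ≈ 11.
Then θ = 354/(11−1) ≈ 35.4.

k ≈ 11, θ ≈ 35.4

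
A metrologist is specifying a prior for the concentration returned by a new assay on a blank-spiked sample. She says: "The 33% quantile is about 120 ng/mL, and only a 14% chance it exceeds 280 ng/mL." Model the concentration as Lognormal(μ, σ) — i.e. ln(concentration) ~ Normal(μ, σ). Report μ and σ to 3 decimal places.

If T ~ Lognormal(μ,σ) then ln T ~ Normal(μ,σ), so the p-quantile of ln T is μ + z_p·σ.
ln(120) = 4.787 and ln(280) = 5.635; z_{0.33} = -0.4399, z_{0.86} = 1.08.
σ = (5.635 − 4.787)/(1.08 − (-0.4399)) = 0.557.
μ = 4.787 − (-0.4399)·0.557 = 5.033.

μ ≈ 5.033, σ ≈ 0.557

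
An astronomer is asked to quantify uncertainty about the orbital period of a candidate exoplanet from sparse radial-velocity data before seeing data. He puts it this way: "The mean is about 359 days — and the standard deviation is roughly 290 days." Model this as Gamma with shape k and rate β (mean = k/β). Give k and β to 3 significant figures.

k ≈ 1.53, β ≈ 0.00427

For Gamma(k, rate β): mean = k/β, variance = k/β², so CV = 1/√k.
CV = SD/mean = 290/359 = 0.8078, hence k = 1/CV² = 1.53.
Then β = k/mean = 1.53/359 = 0.00427.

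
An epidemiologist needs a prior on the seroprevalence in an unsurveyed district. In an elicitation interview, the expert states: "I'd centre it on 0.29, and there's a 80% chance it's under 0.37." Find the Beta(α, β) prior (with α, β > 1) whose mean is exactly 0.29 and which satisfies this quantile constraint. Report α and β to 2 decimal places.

α ≈ 6.28, β ≈ 15.37

With mean 0.29 fixed, write α = 0.29s, β = 0.71s where s = α+β.
Need P(θ < 0.37) = 0.8 under Beta(0.29s, 0.71s). Normal approximation: (q−m)/√(m(1−m)/s) ≈ z_{0.8} = 0.842, so s ≈ 0.29·0.71·(0.842)²/(0.37−0.29)² = 22.8.
At s = 22.8: P(θ<0.37) ≈ 0.805. Adjusting to match 0.8 gives s ≈ 21.64.
So α = 0.29·21.64 ≈ 6.28, β = 0.71·21.64 ≈ 15.37.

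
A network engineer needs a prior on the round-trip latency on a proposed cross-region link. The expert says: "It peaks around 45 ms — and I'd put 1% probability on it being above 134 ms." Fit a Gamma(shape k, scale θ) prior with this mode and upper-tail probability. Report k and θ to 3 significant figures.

k ≈ 4.79, θ ≈ 11.9

Gamma(k,θ) with k>1 has mode (k−1)θ, so θ = 45/(k−1).
Need P(X < 134) = 0.99 with θ tied to k this way. Start at k = 2, θ = 45: P(X<134) ≈ 0.798.
Too low — raise k to concentrate. Iterating converges to k ≈ 4.79.
Then θ = 45/(4.79−1) ≈ 11.9.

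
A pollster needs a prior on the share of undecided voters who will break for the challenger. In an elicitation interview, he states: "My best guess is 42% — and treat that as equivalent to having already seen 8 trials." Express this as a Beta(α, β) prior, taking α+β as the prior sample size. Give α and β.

Under the effective-sample-size interpretation, Beta(α, β) has prior mean α/(α+β) and prior sample size α+β.
So α+β = 8 and α/(α+β) = 0.42, giving α = 0.42·8 = 3.36 and β = 8 − 3.36 = 4.64.

α = 3.36, β = 4.64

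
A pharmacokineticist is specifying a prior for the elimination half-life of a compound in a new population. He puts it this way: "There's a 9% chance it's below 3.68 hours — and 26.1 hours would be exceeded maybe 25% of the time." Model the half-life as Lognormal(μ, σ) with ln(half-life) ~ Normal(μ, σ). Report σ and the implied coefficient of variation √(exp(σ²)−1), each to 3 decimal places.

If T ~ Lognormal(μ,σ) then ln T ~ Normal(μ,σ), so the p-quantile of ln T is μ + z_p·σ.
ln(3.68) = 1.303 and ln(26.1) = 3.262; z_{0.09} = -1.341, z_{0.75} = 0.6745.
σ = (3.262 − 1.303)/(0.6745 − (-1.341)) = 0.972.
μ = 1.303 − (-1.341)·0.972 = 2.606.
CV = √(exp(σ²)−1) = √(exp(0.9450)−1) = 1.254.

σ ≈ 0.972, CV ≈ 1.254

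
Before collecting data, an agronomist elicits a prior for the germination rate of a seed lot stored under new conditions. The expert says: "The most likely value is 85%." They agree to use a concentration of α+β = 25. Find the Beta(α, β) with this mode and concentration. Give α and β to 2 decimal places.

α = 20.55, β = 4.45

For α,β > 1 the Beta mode is (α−1)/(α+β−2). With α+β = 25, the mode is (α−1)/23.
Set (α−1)/23 = 0.85 → α = 1 + 0.85·23 = 20.55.
β = 25 − α = 4.45.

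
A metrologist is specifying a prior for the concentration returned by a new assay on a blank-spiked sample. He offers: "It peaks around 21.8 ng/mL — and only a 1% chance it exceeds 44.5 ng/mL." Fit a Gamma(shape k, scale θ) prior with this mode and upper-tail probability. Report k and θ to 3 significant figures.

k ≈ 10.6, θ ≈ 2.27

Gamma(k,θ) with k>1 has mode (k−1)θ, so θ = 21.8/(k−1).
Need P(X < 44.5) = 0.99 with θ tied to k this way. Start at k = 2, θ = 21.8: P(X<44.5) ≈ 0.605.
Too low — raise k to concentrate. Iterating converges to k ≈ 10.6.
Then θ = 21.8/(10.6−1) ≈ 2.27.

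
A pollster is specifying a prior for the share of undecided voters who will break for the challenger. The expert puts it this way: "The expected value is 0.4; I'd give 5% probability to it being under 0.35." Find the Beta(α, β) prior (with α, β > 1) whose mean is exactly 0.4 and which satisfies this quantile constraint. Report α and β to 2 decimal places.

α ≈ 101.70, β ≈ 152.55

With mean 0.4 fixed, write α = 0.4s, β = 0.6s where s = α+β.
Need P(θ < 0.35) = 0.05 under Beta(0.4s, 0.6s). Normal approximation: (q−m)/√(m(1−m)/s) ≈ z_{0.05} = -1.64, so s ≈ 0.4·0.6·(-1.64)²/(0.35−0.4)² = 259.7.
At s = 259.7: P(θ<0.35) ≈ 0.048. Adjusting to match 0.05 gives s ≈ 254.24.
So α = 0.4·254.24 ≈ 101.70, β = 0.6·254.24 ≈ 152.55.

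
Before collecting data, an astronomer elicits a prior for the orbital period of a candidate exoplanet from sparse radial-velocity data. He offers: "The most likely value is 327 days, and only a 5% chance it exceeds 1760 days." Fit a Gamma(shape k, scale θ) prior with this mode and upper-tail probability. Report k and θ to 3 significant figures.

k ≈ 1.83, θ ≈ 394

Gamma(k,θ) with k>1 has mode (k−1)θ, so θ = 327/(k−1).
Need P(X < 1760) = 0.95 with θ tied to k this way. Start at k = 2, θ = 327: P(X<1760) ≈ 0.971.
Too high — lower k to spread out. Iterating converges to k ≈ 1.83.
Then θ = 327/(1.83−1) ≈ 394.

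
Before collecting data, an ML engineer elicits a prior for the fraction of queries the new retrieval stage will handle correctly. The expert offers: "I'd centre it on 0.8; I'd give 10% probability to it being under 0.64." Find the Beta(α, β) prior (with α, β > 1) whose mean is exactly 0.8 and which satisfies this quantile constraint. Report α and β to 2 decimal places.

With mean 0.8 fixed, write α = 0.8s, β = 0.2s where s = α+β.
Need P(θ < 0.64) = 0.1 under Beta(0.8s, 0.2s). Normal approximation: (q−m)/√(m(1−m)/s) ≈ z_{0.1} = -1.28, so s ≈ 0.8·0.2·(-1.28)²/(0.64−0.8)² = 10.3.
At s = 10.3: P(θ<0.64) ≈ 0.107. Adjusting to match 0.1 gives s ≈ 11.07.
So α = 0.8·11.07 ≈ 8.85, β = 0.2·11.07 ≈ 2.21.

α ≈ 8.85, β ≈ 2.21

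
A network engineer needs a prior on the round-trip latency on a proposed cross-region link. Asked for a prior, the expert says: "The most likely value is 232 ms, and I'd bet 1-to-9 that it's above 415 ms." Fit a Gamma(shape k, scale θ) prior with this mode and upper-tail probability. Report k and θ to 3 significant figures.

Gamma(k,θ) with k>1 has mode (k−1)θ, so θ = 232/(k−1).
Need P(X < 415) = 0.9 with θ tied to k this way. Start at k = 2, θ = 232: P(X<415) ≈ 0.534.
Too low — raise k to concentrate. Iterating converges to k ≈ 6.63.
Then θ = 232/(6.63−1) ≈ 41.2.

k ≈ 6.63, θ ≈ 41.2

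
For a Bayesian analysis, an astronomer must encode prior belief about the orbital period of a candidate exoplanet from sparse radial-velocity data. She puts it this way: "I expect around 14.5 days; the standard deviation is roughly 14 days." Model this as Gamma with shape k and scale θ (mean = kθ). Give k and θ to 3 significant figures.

k ≈ 1.07, θ ≈ 13.5

For Gamma(k, scale θ): mean = kθ, variance = kθ², so CV = 1/√k.
CV = SD/mean = 14/14.5 = 0.9655, hence k = 1/CV² = 1.07.
Then θ = mean/k = 14.5/1.07 = 13.5.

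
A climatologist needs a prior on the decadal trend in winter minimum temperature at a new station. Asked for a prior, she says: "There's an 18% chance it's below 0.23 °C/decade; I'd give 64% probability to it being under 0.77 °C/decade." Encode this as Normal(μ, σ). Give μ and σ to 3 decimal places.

μ = 0.618, σ = 0.424

For Normal(μ,σ), the p-quantile is μ + z_p·σ. Here z_{0.18} = -0.9154, z_{0.64} = 0.3585.
So 0.23 = μ − 0.9154σ and 0.77 = μ + 0.3585σ.
Subtracting: σ = (0.77 − 0.23)/(0.3585 − (-0.9154)) = 0.424.
Then μ = 0.23 − (-0.9154)·0.424 = 0.618.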